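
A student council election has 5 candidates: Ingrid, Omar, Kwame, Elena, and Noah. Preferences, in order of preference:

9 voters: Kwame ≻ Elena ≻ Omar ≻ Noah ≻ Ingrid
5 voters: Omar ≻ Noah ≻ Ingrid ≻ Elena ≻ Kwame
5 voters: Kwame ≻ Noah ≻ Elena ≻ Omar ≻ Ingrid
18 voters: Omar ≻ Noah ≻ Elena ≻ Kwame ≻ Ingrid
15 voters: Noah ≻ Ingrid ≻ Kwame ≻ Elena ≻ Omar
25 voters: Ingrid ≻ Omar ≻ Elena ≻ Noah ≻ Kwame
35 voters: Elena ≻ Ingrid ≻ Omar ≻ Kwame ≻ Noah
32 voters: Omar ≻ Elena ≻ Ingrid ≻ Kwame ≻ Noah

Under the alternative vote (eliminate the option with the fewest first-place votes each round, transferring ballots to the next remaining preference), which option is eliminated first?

Round 1: Ingrid 25, Omar 55, Kwame 14, Elena 35, Noah 15. Eliminate Kwame.

Kwame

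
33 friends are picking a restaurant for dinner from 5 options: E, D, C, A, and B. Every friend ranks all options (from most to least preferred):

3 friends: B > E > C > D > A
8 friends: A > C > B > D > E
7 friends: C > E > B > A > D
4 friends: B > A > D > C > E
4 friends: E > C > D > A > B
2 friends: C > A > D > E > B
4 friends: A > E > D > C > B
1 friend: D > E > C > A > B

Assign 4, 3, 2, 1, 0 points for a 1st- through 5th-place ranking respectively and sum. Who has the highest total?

C

E: 3·3 + 8·0 + 7·3 + 4·0 + 4·4 + 2·1 + 4·3 + 1·3 = 63
D: 3·1 + 8·1 + 7·0 + 4·2 + 4·2 + 2·2 + 4·2 + 1·4 = 43
C: 3·2 + 8·3 + 7·4 + 4·1 + 4·3 + 2·4 + 4·1 + 1·2 = 88
A: 3·0 + 8·4 + 7·1 + 4·3 + 4·1 + 2·3 + 4·4 + 1·1 = 78
B: 3·4 + 8·2 + 7·2 + 4·4 + 4·0 + 2·0 + 4·0 + 1·0 = 58
C has the highest Borda score (88).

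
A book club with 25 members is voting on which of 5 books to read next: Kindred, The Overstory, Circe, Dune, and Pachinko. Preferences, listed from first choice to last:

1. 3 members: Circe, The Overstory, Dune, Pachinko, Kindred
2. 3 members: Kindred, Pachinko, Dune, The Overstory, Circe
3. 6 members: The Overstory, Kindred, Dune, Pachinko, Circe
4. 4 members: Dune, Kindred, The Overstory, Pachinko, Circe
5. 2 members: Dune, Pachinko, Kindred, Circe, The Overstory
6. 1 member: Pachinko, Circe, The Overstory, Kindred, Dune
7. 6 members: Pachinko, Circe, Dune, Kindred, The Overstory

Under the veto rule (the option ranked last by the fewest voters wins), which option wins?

Pachinko

Last-place votes: Kindred 3, The Overstory 8, Circe 13, Dune 1, Pachinko 0.
Pachinko is ranked last by the fewest voters, so Pachinko wins.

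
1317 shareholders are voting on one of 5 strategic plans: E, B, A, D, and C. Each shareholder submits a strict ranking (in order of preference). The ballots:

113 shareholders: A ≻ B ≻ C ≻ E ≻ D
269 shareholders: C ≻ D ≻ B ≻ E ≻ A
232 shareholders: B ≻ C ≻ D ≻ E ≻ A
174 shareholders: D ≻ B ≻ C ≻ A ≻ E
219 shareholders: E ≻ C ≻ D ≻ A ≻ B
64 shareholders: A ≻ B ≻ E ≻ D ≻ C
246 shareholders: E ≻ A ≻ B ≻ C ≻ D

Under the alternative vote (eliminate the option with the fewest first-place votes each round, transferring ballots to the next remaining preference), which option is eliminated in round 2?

A

Round 1: E 465, B 232, A 177, D 174, C 269. Eliminate D.
Round 2: E 465, B 406, A 177, C 269. Eliminate A.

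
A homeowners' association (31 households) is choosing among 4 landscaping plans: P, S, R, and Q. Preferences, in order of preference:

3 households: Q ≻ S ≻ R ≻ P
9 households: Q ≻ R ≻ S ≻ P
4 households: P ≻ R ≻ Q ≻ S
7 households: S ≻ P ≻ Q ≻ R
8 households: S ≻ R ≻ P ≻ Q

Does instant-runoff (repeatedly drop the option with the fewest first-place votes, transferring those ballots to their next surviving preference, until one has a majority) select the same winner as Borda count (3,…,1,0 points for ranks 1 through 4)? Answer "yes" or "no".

no

Instant-runoff — R1 P 4, S 15, R 0, Q 12 (R out); R2 P 4, S 15, Q 12 (P out); R3 S 15, Q 16 (Q winner). Winner: Q.
Borda — scores: P 34, S 60, R 45, Q 47. Winner: S.
The two methods disagree.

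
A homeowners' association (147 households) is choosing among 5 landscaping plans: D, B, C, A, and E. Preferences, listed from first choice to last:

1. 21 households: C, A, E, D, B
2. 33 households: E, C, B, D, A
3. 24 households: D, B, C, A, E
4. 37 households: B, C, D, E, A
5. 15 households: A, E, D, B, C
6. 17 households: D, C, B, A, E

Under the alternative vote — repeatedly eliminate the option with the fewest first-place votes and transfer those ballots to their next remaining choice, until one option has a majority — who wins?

Round 1: D 41, B 37, C 21, A 15, E 33. Eliminate A.
Round 2: D 41, B 37, C 21, E 48. Eliminate C.
Round 3: D 41, B 37, E 69. Eliminate B.
Round 4: D 78, E 69. D has a majority.

D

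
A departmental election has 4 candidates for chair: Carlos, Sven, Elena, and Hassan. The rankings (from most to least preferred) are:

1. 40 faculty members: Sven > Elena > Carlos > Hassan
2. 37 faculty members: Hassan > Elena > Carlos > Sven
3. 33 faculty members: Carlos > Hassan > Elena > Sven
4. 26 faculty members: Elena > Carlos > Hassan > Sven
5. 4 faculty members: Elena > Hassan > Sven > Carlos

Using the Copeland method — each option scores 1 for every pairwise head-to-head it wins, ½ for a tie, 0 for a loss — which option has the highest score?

Carlos: beats Sven and Hassan; loses to Elena → score 2.
Sven: loses to Carlos, Elena, and Hassan → score 0.
Elena: beats Carlos and Sven; ties Hassan → score 2.5.
Hassan: beats Sven; ties Elena; loses to Carlos → score 1.5.
Elena has the best pairwise record.

Elena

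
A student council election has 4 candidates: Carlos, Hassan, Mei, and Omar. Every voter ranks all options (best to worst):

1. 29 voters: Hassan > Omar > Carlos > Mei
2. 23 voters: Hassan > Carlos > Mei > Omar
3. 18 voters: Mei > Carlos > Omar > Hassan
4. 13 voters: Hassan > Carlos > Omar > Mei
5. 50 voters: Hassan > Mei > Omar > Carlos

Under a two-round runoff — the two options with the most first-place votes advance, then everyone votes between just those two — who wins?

Hassan

Round 1 first-place votes: Carlos 0, Hassan 115, Mei 18, Omar 0.
Hassan and Mei advance.
Runoff: Hassan is preferred to Mei by 115 voters; Mei by 18.
Hassan wins the runoff.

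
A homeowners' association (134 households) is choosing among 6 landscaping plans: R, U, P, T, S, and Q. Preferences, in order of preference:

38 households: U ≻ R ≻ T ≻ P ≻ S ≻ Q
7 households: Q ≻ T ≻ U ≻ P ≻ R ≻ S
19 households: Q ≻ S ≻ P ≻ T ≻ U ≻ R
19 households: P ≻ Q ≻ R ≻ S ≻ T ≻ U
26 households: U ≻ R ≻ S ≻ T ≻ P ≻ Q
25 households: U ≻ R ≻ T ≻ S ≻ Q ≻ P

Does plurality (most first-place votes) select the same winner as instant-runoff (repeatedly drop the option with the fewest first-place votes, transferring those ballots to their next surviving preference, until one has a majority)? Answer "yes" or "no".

yes

Plurality — first-place votes: R 0, U 89, P 19, T 0, S 0, Q 26. Winner: U.
Instant-runoff — R1 R 0, U 89, P 19, T 0, S 0, Q 26 (U winner). Winner: U.
The two methods agree.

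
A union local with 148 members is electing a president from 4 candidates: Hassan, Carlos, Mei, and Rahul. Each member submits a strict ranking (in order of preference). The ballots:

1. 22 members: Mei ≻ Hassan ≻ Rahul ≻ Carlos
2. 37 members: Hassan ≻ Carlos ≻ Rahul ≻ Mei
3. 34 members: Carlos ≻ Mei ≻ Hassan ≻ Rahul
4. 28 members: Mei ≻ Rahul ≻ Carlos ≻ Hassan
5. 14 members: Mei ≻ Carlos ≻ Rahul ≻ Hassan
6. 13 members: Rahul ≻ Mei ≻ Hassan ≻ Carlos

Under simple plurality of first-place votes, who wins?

First-place votes: Hassan 37, Carlos 34, Mei 64, Rahul 13.
Mei has the most first-place votes.

Mei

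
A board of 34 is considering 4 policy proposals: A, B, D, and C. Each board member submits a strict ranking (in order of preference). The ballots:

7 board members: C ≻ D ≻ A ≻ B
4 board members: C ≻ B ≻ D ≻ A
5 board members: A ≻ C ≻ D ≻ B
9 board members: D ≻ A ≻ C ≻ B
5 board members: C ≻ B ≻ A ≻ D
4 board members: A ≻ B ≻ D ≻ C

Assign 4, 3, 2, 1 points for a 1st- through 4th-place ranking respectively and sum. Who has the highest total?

C

A: 7·2 + 4·1 + 5·4 + 9·3 + 5·2 + 4·4 = 91
B: 7·1 + 4·3 + 5·1 + 9·1 + 5·3 + 4·3 = 60
D: 7·3 + 4·2 + 5·2 + 9·4 + 5·1 + 4·2 = 88
C: 7·4 + 4·4 + 5·3 + 9·2 + 5·4 + 4·1 = 101
C has the highest Borda score (101).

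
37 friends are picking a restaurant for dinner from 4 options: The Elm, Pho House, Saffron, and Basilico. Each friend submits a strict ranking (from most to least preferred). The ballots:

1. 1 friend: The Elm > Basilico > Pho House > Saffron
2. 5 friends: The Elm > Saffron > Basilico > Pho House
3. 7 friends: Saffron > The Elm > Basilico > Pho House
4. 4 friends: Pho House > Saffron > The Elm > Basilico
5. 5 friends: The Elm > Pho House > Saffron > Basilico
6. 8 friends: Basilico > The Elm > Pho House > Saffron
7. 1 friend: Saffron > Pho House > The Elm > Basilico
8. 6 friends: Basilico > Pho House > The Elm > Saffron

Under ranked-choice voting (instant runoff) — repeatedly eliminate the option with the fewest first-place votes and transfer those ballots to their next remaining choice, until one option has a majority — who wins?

Round 1: The Elm 11, Pho House 4, Saffron 8, Basilico 14. Eliminate Pho House.
Round 2: The Elm 11, Saffron 12, Basilico 14. Eliminate The Elm.
Round 3: Saffron 22, Basilico 15. Saffron has a majority.

Saffron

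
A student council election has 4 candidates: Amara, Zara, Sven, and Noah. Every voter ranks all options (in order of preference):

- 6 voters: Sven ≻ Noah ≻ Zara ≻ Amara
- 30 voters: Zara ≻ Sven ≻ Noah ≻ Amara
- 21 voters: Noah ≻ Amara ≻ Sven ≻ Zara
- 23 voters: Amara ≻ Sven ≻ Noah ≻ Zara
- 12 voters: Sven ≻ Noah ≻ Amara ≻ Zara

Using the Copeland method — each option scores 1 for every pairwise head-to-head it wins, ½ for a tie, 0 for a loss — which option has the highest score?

Amara: beats Zara; loses to Sven and Noah → score 1.
Zara: loses to Amara, Sven, and Noah → score 0.
Sven: beats Amara, Zara, and Noah → score 3.
Noah: beats Amara and Zara; loses to Sven → score 2.
Sven has the best pairwise record.

Sven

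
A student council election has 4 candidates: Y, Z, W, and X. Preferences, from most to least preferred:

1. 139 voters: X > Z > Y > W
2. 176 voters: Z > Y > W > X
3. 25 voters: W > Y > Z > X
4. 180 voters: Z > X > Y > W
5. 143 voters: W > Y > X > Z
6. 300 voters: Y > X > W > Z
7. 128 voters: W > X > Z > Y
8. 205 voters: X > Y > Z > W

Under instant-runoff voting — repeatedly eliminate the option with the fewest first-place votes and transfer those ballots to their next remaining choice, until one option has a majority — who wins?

X

Round 1: Y 300, Z 356, W 296, X 344. Eliminate W.
Round 2: Y 468, Z 356, X 472. Eliminate Z.
Round 3: Y 644, X 652. X has a majority.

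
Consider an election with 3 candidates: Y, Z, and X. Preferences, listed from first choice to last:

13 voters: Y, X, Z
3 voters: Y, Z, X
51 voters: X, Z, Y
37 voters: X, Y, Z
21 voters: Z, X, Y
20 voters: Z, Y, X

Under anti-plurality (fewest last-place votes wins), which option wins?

Last-place votes: Y 72, Z 50, X 23.
X is ranked last by the fewest voters, so X wins.

X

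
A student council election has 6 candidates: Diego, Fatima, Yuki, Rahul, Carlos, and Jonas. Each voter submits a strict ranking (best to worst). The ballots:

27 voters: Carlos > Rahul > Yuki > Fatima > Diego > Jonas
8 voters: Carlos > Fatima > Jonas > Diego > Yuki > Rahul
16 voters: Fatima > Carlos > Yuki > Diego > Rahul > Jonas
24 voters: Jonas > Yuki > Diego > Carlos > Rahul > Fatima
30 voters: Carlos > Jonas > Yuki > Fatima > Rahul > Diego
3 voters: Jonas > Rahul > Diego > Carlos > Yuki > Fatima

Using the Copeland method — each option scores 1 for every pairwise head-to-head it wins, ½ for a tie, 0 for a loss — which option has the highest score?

Carlos

Diego: loses to Fatima, Yuki, Rahul, Carlos, and Jonas → score 0.
Fatima: beats Diego; ties Rahul; loses to Yuki, Carlos, and Jonas → score 1.5.
Yuki: beats Diego, Fatima, and Rahul; loses to Carlos and Jonas → score 3.
Rahul: beats Diego; ties Fatima; loses to Yuki, Carlos, and Jonas → score 1.5.
Carlos: beats Diego, Fatima, Yuki, Rahul, and Jonas → score 5.
Jonas: beats Diego, Fatima, Yuki, and Rahul; loses to Carlos → score 4.
Carlos has the best pairwise record.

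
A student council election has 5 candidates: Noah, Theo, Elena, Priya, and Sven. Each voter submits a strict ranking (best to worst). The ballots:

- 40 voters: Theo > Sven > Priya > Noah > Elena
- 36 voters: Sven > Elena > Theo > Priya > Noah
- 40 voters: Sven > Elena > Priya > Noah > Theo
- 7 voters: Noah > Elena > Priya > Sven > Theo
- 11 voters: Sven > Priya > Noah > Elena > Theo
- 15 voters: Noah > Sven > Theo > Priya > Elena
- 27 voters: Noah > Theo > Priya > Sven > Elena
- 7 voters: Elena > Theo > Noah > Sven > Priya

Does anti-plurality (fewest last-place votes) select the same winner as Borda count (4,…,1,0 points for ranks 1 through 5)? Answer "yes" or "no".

Anti-plurality — last-place votes: Noah 36, Theo 58, Elena 82, Priya 7, Sven 0. Winner: Sven.
Borda — scores: Noah 312, Theo 364, Elena 288, Priya 312, Sven 554. Winner: Sven.
The two methods agree.

yes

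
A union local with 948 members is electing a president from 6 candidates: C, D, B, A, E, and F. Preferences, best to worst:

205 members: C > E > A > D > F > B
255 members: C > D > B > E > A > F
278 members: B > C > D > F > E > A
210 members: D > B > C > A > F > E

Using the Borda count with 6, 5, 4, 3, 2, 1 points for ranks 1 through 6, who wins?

C: 205·6 + 255·6 + 278·5 + 210·4 = 4990
D: 205·3 + 255·5 + 278·4 + 210·6 = 4262
B: 205·1 + 255·4 + 278·6 + 210·5 = 3943
A: 205·4 + 255·2 + 278·1 + 210·3 = 2238
E: 205·5 + 255·3 + 278·2 + 210·1 = 2556
F: 205·2 + 255·1 + 278·3 + 210·2 = 1919
C has the highest Borda score (4990).

C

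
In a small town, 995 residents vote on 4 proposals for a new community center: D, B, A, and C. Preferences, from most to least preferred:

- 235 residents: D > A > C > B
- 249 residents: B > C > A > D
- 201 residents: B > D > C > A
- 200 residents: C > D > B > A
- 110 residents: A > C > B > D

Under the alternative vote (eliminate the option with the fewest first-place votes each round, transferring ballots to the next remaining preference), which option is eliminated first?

A

Round 1: D 235, B 450, A 110, C 200. Eliminate A.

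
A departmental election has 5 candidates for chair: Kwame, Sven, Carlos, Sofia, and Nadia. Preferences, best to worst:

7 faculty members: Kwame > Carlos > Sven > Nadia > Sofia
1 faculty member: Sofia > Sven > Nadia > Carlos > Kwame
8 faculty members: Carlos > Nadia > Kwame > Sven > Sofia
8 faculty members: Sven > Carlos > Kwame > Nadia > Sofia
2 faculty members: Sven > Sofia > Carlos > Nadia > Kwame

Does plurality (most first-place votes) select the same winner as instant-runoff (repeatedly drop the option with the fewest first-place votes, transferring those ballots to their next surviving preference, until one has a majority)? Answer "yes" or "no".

no

Plurality — first-place votes: Kwame 7, Sven 10, Carlos 8, Sofia 1, Nadia 0. Winner: Sven.
Instant-runoff — R1 Kwame 7, Sven 10, Carlos 8, Sofia 1, Nadia 0 (Nadia out); R2 Kwame 7, Sven 10, Carlos 8, Sofia 1 (Sofia out); R3 Kwame 7, Sven 11, Carlos 8 (Kwame out); R4 Sven 11, Carlos 15 (Carlos winner). Winner: Carlos.
The two methods disagree.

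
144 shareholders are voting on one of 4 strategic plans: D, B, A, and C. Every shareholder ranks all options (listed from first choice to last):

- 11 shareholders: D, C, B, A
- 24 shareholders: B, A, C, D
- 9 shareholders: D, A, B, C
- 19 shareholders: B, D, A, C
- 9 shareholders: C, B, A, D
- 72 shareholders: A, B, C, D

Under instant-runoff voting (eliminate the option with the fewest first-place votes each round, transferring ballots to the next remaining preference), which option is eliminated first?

C

Round 1: D 20, B 43, A 72, C 9. Eliminate C.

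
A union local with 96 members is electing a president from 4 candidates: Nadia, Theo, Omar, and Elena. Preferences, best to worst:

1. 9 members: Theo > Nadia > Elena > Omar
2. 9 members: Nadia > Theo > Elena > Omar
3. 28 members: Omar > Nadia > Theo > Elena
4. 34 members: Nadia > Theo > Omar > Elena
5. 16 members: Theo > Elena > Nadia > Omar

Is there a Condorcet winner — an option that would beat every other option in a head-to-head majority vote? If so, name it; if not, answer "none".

Nadia

Nadia vs Theo: 71–25 for Nadia.
Nadia vs Omar: 68–28 for Nadia.
Nadia vs Elena: 80–16 for Nadia.
Nadia beats every other option head-to-head.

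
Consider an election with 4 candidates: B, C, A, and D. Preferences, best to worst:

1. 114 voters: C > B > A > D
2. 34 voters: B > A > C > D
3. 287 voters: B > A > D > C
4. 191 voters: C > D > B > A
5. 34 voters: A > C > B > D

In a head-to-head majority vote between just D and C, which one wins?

Voters preferring D to C: 287; preferring C to D: 373.
C wins the head-to-head.

C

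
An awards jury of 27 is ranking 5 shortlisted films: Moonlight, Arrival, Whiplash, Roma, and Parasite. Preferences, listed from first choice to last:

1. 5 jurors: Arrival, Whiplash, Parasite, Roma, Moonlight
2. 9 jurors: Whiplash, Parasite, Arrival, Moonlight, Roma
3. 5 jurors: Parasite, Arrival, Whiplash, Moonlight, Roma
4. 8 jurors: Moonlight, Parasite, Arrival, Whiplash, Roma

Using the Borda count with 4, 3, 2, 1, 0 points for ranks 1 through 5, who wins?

Parasite

Moonlight: 5·0 + 9·1 + 5·1 + 8·4 = 46
Arrival: 5·4 + 9·2 + 5·3 + 8·2 = 69
Whiplash: 5·3 + 9·4 + 5·2 + 8·1 = 69
Roma: 5·1 + 9·0 + 5·0 + 8·0 = 5
Parasite: 5·2 + 9·3 + 5·4 + 8·3 = 81
Parasite has the highest Borda score (81).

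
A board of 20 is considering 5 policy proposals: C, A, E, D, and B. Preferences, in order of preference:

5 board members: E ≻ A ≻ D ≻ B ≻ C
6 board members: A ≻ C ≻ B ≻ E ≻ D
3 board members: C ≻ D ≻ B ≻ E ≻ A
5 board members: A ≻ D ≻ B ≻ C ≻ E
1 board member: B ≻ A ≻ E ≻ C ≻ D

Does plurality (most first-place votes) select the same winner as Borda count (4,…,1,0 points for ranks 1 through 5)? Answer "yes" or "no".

Plurality — first-place votes: C 3, A 11, E 5, D 0, B 1. Winner: A.
Borda — scores: C 36, A 62, E 31, D 34, B 37. Winner: A.
The two methods agree.

yes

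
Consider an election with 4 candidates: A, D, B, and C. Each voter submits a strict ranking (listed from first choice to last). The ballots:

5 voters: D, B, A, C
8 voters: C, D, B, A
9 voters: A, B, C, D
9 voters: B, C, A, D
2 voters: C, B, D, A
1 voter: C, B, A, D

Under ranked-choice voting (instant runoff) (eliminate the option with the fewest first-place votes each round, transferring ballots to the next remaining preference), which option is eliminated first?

D

Round 1: A 9, D 5, B 9, C 11. Eliminate D.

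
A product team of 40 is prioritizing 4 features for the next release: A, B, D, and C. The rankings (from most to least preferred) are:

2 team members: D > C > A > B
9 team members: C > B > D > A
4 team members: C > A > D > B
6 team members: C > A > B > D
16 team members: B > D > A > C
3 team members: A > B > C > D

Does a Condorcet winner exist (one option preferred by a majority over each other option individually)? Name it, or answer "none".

C vs A: 21–19 for C.
C vs B: 21–19 for C.
C vs D: 22–18 for C.
C beats every other option head-to-head.

C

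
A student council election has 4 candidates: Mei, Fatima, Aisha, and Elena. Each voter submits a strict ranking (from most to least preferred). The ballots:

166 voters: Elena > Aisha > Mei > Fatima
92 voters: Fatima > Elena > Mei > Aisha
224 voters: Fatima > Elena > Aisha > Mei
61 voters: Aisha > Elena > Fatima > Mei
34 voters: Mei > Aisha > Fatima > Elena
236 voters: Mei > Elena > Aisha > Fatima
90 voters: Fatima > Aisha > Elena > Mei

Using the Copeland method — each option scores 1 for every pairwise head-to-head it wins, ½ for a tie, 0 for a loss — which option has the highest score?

Mei: loses to Fatima, Aisha, and Elena → score 0.
Fatima: beats Mei; loses to Aisha and Elena → score 1.
Aisha: beats Mei and Fatima; loses to Elena → score 2.
Elena: beats Mei, Fatima, and Aisha → score 3.
Elena has the best pairwise record.

Elena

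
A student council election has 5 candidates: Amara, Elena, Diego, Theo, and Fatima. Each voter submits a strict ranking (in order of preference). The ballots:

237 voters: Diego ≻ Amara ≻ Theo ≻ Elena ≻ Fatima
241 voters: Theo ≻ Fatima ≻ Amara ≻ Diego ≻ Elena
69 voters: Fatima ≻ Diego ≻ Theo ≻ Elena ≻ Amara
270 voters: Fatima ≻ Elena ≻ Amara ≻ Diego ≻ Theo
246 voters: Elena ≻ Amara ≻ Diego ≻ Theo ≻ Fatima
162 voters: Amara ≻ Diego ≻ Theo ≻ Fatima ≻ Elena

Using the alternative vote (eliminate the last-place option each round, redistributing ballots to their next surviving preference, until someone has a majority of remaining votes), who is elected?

Diego

Round 1: Amara 162, Elena 246, Diego 237, Theo 241, Fatima 339. Eliminate Amara.
Round 2: Elena 246, Diego 399, Theo 241, Fatima 339. Eliminate Theo.
Round 3: Elena 246, Diego 399, Fatima 580. Eliminate Elena.
Round 4: Diego 645, Fatima 580. Diego has a majority.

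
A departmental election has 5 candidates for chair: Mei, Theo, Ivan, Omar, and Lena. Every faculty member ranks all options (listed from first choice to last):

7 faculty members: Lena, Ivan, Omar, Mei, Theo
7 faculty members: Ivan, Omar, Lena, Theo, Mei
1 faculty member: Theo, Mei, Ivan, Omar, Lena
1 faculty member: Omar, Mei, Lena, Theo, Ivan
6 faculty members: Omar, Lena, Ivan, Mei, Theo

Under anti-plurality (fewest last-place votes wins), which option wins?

Omar

Last-place votes: Mei 7, Theo 13, Ivan 1, Omar 0, Lena 1.
Omar is ranked last by the fewest voters, so Omar wins.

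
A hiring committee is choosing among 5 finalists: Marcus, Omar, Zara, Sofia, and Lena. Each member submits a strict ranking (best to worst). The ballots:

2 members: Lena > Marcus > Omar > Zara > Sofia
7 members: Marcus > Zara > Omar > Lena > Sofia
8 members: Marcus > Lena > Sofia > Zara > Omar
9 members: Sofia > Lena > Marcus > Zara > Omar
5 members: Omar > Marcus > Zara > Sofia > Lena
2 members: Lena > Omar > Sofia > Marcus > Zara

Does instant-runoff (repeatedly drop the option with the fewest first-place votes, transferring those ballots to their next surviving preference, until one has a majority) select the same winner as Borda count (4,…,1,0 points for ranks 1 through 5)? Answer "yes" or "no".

yes

Instant-runoff — R1 Marcus 15, Omar 5, Zara 0, Sofia 9, Lena 4 (Zara out); R2 Marcus 15, Omar 5, Sofia 9, Lena 4 (Lena out); R3 Marcus 17, Omar 7, Sofia 9 (Marcus winner). Winner: Marcus.
Borda — scores: Marcus 101, Omar 44, Zara 50, Sofia 61, Lena 74. Winner: Marcus.
The two methods agree.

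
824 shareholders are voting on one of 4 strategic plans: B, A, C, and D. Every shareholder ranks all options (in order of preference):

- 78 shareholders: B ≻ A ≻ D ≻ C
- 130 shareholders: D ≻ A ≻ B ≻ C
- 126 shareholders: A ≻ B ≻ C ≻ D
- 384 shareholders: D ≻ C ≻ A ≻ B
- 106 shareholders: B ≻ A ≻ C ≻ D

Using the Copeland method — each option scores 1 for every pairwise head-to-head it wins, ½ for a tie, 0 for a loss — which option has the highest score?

D

B: beats C; loses to A and D → score 1.
A: beats B and C; loses to D → score 2.
C: loses to B, A, and D → score 0.
D: beats B, A, and C → score 3.
D has the best pairwise record.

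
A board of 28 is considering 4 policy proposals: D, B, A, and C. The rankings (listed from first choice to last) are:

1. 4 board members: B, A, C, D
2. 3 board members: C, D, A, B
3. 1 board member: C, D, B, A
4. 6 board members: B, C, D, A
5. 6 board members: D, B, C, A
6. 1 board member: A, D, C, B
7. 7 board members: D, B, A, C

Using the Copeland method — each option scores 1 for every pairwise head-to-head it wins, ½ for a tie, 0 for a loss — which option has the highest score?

D: beats B and A; ties C → score 2.5.
B: beats A and C; loses to D → score 2.
A: loses to D, B, and C → score 0.
C: beats A; ties D; loses to B → score 1.5.
D has the best pairwise record.

D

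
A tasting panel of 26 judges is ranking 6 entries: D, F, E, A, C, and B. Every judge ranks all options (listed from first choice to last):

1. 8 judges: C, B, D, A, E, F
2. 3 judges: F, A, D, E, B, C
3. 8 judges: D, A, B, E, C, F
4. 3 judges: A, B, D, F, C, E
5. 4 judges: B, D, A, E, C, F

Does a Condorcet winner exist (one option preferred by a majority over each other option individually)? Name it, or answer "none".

Checking pairwise contests:
B beats D 15–11.
D beats F 23–3.
D beats E 26–0.
D beats A 20–6.
D beats C 18–8.
A beats B 14–12.
Every option loses at least one head-to-head, so there is no Condorcet winner.

none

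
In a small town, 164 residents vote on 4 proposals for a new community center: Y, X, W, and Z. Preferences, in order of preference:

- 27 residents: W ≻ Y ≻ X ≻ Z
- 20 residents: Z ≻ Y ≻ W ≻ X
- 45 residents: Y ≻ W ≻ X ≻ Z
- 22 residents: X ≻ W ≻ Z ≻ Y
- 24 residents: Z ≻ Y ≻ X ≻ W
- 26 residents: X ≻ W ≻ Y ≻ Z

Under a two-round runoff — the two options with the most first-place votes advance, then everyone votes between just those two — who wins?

Round 1 first-place votes: Y 45, X 48, W 27, Z 44.
X and Y advance.
Runoff: X is preferred to Y by 48 voters; Y by 116.
Y wins the runoff.

Y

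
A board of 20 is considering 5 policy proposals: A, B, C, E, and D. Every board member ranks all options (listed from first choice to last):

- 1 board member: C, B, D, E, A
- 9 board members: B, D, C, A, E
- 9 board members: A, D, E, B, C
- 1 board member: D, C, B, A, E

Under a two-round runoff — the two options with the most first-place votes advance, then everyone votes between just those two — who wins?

B

Round 1 first-place votes: A 9, B 9, C 1, E 0, D 1.
A and B advance.
Runoff: A is preferred to B by 9 voters; B by 11.
B wins the runoff.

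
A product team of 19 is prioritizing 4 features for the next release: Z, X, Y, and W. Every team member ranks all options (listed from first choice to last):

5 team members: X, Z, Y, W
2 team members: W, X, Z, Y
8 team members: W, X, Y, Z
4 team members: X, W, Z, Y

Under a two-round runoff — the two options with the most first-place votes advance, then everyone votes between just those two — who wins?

Round 1 first-place votes: Z 0, X 9, Y 0, W 10.
W and X advance.
Runoff: W is preferred to X by 10 voters; X by 9.
W wins the runoff.

W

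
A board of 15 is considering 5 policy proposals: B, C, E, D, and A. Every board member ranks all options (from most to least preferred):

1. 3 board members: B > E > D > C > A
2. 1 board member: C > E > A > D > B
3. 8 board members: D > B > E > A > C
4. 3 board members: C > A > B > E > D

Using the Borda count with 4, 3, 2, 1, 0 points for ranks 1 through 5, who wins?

B

B: 3·4 + 1·0 + 8·3 + 3·2 = 42
C: 3·1 + 1·4 + 8·0 + 3·4 = 19
E: 3·3 + 1·3 + 8·2 + 3·1 = 31
D: 3·2 + 1·1 + 8·4 + 3·0 = 39
A: 3·0 + 1·2 + 8·1 + 3·3 = 19
B has the highest Borda score (42).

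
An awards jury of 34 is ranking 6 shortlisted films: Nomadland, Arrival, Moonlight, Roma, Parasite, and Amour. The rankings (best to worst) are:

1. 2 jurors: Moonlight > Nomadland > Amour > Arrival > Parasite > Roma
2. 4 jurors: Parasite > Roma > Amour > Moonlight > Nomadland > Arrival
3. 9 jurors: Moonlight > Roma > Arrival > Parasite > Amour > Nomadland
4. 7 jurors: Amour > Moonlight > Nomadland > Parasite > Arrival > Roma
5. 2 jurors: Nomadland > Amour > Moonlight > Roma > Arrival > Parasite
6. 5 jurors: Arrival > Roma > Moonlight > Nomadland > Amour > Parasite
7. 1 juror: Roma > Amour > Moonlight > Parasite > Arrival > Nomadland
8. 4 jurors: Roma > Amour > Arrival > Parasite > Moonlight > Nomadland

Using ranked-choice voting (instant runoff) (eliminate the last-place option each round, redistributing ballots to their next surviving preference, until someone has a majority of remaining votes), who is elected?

Round 1: Nomadland 2, Arrival 5, Moonlight 11, Roma 5, Parasite 4, Amour 7. Eliminate Nomadland.
Round 2: Arrival 5, Moonlight 11, Roma 5, Parasite 4, Amour 9. Eliminate Parasite.
Round 3: Arrival 5, Moonlight 11, Roma 9, Amour 9. Eliminate Arrival.
Round 4: Moonlight 11, Roma 14, Amour 9. Eliminate Amour.
Round 5: Moonlight 20, Roma 14. Moonlight has a majority.

Moonlight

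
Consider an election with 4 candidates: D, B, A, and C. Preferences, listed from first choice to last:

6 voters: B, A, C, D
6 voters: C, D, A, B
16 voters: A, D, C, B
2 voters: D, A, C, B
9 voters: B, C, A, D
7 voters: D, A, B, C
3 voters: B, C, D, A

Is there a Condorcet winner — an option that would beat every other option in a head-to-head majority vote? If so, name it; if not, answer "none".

A

A vs D: 31–18 for A.
A vs B: 31–18 for A.
A vs C: 31–18 for A.
A beats every other option head-to-head.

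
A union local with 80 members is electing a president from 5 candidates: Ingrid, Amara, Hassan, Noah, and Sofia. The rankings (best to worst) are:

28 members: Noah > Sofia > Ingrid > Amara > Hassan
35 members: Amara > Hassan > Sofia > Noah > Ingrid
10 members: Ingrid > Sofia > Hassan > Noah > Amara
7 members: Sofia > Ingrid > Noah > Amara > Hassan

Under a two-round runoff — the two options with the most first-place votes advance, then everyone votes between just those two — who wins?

Noah

Round 1 first-place votes: Ingrid 10, Amara 35, Hassan 0, Noah 28, Sofia 7.
Amara and Noah advance.
Runoff: Amara is preferred to Noah by 35 voters; Noah by 45.
Noah wins the runoff.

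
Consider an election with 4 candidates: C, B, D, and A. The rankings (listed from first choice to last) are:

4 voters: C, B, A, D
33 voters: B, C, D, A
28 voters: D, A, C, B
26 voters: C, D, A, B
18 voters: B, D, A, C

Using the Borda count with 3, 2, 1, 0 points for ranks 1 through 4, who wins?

D

C: 4·3 + 33·2 + 28·1 + 26·3 + 18·0 = 184
B: 4·2 + 33·3 + 28·0 + 26·0 + 18·3 = 161
D: 4·0 + 33·1 + 28·3 + 26·2 + 18·2 = 205
A: 4·1 + 33·0 + 28·2 + 26·1 + 18·1 = 104
D has the highest Borda score (205).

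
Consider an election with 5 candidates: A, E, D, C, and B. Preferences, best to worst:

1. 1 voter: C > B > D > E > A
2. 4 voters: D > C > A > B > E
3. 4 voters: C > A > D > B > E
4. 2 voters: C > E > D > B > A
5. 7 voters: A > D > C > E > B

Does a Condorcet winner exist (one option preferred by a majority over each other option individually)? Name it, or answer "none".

none

Checking pairwise contests:
C beats A 11–7.
A beats E 15–3.
A beats D 11–7.
D beats C 11–7.
A beats B 15–3.
Every option loses at least one head-to-head, so there is no Condorcet winner.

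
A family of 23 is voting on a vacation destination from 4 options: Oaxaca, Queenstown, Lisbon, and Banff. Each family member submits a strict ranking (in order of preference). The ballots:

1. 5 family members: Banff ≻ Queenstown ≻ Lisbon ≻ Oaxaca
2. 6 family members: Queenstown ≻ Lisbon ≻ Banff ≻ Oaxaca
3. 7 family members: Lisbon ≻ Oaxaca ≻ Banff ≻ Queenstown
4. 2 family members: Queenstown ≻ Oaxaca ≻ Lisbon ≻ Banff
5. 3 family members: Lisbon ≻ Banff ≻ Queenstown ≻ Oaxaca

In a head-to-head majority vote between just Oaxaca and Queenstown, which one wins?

Queenstown

Voters preferring Oaxaca to Queenstown: 7; preferring Queenstown to Oaxaca: 16.
Queenstown wins the head-to-head.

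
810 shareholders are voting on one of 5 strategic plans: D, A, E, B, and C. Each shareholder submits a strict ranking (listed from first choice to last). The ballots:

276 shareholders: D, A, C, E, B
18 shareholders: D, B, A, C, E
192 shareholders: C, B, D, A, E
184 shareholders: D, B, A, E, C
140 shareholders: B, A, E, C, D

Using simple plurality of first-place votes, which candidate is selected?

D

First-place votes: D 478, A 0, E 0, B 140, C 192.
D has the most first-place votes.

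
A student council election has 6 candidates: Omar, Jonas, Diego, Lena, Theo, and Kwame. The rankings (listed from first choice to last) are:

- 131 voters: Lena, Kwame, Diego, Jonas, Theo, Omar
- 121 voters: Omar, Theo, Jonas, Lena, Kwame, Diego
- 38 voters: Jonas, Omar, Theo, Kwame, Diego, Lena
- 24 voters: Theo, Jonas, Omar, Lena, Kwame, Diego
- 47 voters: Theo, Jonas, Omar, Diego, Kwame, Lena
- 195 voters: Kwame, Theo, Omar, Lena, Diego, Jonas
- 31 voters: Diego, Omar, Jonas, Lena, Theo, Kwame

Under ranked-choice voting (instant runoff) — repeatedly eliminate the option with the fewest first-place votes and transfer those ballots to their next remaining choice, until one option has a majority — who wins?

Kwame

Round 1: Omar 121, Jonas 38, Diego 31, Lena 131, Theo 71, Kwame 195. Eliminate Diego.
Round 2: Omar 152, Jonas 38, Lena 131, Theo 71, Kwame 195. Eliminate Jonas.
Round 3: Omar 190, Lena 131, Theo 71, Kwame 195. Eliminate Theo.
Round 4: Omar 261, Lena 131, Kwame 195. Eliminate Lena.
Round 5: Omar 261, Kwame 326. Kwame has a majority.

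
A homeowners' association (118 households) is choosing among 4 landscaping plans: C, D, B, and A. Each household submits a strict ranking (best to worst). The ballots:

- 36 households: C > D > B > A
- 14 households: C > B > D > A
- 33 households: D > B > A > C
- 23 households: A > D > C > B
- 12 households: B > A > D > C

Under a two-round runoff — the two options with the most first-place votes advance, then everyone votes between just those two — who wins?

Round 1 first-place votes: C 50, D 33, B 12, A 23.
C and D advance.
Runoff: C is preferred to D by 50 voters; D by 68.
D wins the runoff.

D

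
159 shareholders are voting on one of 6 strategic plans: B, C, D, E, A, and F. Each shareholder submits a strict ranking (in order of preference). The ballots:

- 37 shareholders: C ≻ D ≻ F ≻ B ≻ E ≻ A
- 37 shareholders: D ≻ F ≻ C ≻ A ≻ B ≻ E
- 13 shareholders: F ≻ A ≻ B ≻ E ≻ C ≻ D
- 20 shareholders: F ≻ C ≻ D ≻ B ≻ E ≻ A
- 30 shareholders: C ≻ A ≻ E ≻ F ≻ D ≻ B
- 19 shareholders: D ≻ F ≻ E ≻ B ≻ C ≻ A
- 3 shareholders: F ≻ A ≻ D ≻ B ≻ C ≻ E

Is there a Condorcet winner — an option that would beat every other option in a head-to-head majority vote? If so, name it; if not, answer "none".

Checking pairwise contests:
C beats B 124–35.
F beats C 92–67.
C beats D 100–59.
B beats E 110–49.
C beats A 143–16.
D beats F 93–66.
Every option loses at least one head-to-head, so there is no Condorcet winner.

none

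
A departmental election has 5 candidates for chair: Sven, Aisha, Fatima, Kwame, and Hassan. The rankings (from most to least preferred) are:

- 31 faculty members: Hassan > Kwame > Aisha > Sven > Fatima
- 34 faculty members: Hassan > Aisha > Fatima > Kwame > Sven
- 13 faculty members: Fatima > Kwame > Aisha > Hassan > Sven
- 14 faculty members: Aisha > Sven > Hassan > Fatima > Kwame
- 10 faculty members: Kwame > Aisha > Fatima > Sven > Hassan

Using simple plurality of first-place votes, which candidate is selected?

First-place votes: Sven 0, Aisha 14, Fatima 13, Kwame 10, Hassan 65.
Hassan has the most first-place votes.

Hassan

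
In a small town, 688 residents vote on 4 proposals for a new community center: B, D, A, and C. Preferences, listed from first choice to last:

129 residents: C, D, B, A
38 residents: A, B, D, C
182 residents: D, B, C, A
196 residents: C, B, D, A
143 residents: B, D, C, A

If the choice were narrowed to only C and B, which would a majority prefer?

Voters preferring C to B: 325; preferring B to C: 363.
B wins the head-to-head.

B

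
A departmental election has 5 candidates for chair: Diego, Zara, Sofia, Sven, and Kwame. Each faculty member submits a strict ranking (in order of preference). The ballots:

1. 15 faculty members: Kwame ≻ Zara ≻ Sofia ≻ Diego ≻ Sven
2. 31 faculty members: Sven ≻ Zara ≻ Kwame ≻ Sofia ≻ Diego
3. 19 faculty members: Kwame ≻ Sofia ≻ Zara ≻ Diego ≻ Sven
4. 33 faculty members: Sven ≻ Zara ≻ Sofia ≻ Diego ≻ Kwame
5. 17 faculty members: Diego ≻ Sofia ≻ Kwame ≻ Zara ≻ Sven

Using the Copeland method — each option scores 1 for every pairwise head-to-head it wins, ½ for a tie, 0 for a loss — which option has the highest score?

Diego: loses to Zara, Sofia, Sven, and Kwame → score 0.
Zara: beats Diego, Sofia, and Kwame; loses to Sven → score 3.
Sofia: beats Diego; loses to Zara, Sven, and Kwame → score 1.
Sven: beats Diego, Zara, Sofia, and Kwame → score 4.
Kwame: beats Diego and Sofia; loses to Zara and Sven → score 2.
Sven has the best pairwise record.

Sven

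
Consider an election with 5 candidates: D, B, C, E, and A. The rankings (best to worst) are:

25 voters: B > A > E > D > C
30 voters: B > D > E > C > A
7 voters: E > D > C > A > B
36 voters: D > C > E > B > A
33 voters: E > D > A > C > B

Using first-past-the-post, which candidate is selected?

First-place votes: D 36, B 55, C 0, E 40, A 0.
B has the most first-place votes.

B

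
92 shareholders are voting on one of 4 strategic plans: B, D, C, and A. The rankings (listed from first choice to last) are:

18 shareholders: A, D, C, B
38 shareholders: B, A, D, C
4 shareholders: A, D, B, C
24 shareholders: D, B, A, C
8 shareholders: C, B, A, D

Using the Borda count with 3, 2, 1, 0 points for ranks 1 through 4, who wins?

B

B: 18·0 + 38·3 + 4·1 + 24·2 + 8·2 = 182
D: 18·2 + 38·1 + 4·2 + 24·3 + 8·0 = 154
C: 18·1 + 38·0 + 4·0 + 24·0 + 8·3 = 42
A: 18·3 + 38·2 + 4·3 + 24·1 + 8·1 = 174
B has the highest Borda score (182).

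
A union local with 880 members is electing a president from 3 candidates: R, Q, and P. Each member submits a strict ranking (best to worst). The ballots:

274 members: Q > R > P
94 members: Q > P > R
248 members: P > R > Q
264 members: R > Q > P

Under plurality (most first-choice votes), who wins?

Q

First-place votes: R 264, Q 368, P 248.
Q has the most first-place votes.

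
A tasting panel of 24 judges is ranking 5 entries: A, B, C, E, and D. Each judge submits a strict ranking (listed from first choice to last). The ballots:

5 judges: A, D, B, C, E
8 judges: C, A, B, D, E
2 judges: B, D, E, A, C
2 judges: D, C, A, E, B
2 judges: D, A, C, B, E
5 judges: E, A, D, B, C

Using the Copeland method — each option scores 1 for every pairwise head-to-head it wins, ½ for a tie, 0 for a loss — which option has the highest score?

A

A: beats B, C, E, and D → score 4.
B: beats E; ties C; loses to A and D → score 1.5.
C: beats E; ties B; loses to A and D → score 1.5.
E: loses to A, B, C, and D → score 0.
D: beats B, C, and E; loses to A → score 3.
A has the best pairwise record.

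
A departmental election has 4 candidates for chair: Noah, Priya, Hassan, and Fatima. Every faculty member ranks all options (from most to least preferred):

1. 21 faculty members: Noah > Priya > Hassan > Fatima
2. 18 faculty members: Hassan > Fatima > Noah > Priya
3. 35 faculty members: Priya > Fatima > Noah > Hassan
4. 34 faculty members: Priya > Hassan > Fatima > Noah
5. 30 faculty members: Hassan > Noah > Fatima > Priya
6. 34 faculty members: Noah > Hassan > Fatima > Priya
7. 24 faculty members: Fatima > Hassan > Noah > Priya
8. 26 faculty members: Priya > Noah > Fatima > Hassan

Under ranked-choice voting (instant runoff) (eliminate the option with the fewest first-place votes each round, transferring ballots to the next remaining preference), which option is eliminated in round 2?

Round 1: Noah 55, Priya 95, Hassan 48, Fatima 24. Eliminate Fatima.
Round 2: Noah 55, Priya 95, Hassan 72. Eliminate Noah.

Noah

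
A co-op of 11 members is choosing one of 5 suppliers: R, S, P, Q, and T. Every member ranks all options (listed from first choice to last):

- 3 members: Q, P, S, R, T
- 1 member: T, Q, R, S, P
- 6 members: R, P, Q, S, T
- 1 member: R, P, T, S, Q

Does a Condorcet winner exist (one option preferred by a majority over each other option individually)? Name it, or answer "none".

R vs S: 8–3 for R.
R vs P: 8–3 for R.
R vs Q: 7–4 for R.
R vs T: 10–1 for R.
R beats every other option head-to-head.

R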